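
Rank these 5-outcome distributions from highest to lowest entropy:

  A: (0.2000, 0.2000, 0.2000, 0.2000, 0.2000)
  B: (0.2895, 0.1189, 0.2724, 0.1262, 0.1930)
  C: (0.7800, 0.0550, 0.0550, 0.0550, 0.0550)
A > B > C

Key insight: Entropy is maximized by uniform distributions and minimized by concentrated distributions.

- Uniform distributions have maximum entropy log₂(5) = 2.3219 bits
- The more "peaked" or concentrated a distribution, the lower its entropy

Entropies:
  H(A) = 2.3219 bits
  H(B) = 2.2290 bits
  H(C) = 1.2002 bits

Ranking: A > B > C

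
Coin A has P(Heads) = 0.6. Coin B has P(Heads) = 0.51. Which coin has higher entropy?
B

For binary distributions, entropy is maximized at p=0.5 and decreases as p moves toward 0 or 1.

H(A) = H(0.6) = 0.9710 bits
H(B) = H(0.51) = 0.9997 bits

Distribution B (p=0.51) is closer to uniform (p=0.5), so it has higher entropy.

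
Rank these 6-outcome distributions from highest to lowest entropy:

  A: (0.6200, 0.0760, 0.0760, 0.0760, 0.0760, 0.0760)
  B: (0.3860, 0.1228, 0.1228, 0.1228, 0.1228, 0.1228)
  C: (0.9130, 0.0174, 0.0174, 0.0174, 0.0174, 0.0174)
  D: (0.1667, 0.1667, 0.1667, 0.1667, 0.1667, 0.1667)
D > B > A > C

Key insight: Entropy is maximized by uniform distributions and minimized by concentrated distributions.

Entropies:
  H(A) = 1.8404 bits
  H(B) = 2.3878 bits
  H(C) = 0.6284 bits
  H(D) = 2.5850 bits

Ranking: D > B > A > C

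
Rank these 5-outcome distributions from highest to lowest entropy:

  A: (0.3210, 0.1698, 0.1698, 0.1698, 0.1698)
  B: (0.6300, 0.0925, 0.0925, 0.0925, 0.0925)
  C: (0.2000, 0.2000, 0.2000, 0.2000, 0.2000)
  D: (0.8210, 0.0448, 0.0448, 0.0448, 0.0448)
C > A > B > D

Key insight: Entropy is maximized by uniform distributions and minimized by concentrated distributions.

Entropies:
  H(A) = 2.2635 bits
  H(B) = 1.6907 bits
  H(C) = 2.3219 bits
  H(D) = 1.0359 bits

Ranking: C > A > B > D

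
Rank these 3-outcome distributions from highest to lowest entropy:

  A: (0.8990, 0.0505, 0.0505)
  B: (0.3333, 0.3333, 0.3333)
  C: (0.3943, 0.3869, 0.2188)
B > C > A

Key insight: Entropy is maximized by uniform distributions and minimized by concentrated distributions.

- Uniform distributions have maximum entropy log₂(3) = 1.5850 bits
- The more "peaked" or concentrated a distribution, the lower its entropy

Entropies:
  H(A) = 0.5732 bits
  H(B) = 1.5850 bits
  H(C) = 1.5391 bits

Ranking: B > C > A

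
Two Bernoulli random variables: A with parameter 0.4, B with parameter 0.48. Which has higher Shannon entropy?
B

For binary distributions, entropy is maximized at p=0.5 and decreases as p moves toward 0 or 1.

H(A) = H(0.4) = 0.9710 bits
H(B) = H(0.48) = 0.9988 bits

Distribution B (p=0.48) is closer to uniform (p=0.5), so it has higher entropy.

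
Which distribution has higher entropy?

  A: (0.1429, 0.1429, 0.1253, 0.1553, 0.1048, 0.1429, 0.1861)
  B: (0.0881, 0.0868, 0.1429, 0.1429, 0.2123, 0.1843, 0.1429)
A

Both distributions are close to uniform, making this a harder comparison.

H(A) = 2.7883 bits
H(B) = 2.7422 bits

The distribution closer to uniform has higher entropy.
Answer: A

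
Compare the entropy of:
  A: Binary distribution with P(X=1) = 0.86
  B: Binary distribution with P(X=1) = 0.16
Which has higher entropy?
B

For binary distributions, entropy is maximized at p=0.5 and decreases as p moves toward 0 or 1.

H(A) = H(0.86) = 0.5842 bits
H(B) = H(0.16) = 0.6343 bits

Distribution B (p=0.16) is closer to uniform (p=0.5), so it has higher entropy.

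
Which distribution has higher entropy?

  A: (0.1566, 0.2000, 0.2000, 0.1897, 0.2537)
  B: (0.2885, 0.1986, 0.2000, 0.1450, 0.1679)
A

Both distributions are close to uniform, making this a harder comparison.

H(A) = 2.3046 bits
H(B) = 2.2811 bits

The distribution closer to uniform has higher entropy.
Answer: A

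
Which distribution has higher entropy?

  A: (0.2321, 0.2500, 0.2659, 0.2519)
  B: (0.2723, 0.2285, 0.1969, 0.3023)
A

Both distributions are close to uniform, making this a harder comparison.

H(A) = 1.9983 bits
H(B) = 1.9811 bits

The distribution closer to uniform has higher entropy.
Answer: A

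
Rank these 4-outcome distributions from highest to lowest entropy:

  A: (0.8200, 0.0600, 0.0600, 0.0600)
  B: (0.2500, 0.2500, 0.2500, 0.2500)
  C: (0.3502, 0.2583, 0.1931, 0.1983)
B > C > A

Key insight: Entropy is maximized by uniform distributions and minimized by concentrated distributions.

- Uniform distributions have maximum entropy log₂(4) = 2.0000 bits
- The more "peaked" or concentrated a distribution, the lower its entropy

Entropies:
  H(A) = 0.9654 bits
  H(B) = 2.0000 bits
  H(C) = 1.9556 bits

Ranking: B > C > A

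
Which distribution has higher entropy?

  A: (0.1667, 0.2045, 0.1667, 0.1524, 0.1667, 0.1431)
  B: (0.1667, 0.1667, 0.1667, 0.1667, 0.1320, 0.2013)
A

Both distributions are close to uniform, making this a harder comparison.

H(A) = 2.5758 bits
H(B) = 2.5745 bits

The distribution closer to uniform has higher entropy.
Answer: A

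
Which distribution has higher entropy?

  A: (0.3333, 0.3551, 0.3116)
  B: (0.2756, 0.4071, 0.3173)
A

Both distributions are close to uniform, making this a harder comparison.

H(A) = 1.5829 bits
H(B) = 1.5657 bits

The distribution closer to uniform has higher entropy.
Answer: A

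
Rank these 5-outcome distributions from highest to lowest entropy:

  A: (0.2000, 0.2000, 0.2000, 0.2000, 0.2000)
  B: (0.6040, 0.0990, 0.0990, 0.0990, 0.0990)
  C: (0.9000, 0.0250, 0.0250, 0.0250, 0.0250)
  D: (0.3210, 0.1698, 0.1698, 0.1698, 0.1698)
A > D > B > C

Key insight: Entropy is maximized by uniform distributions and minimized by concentrated distributions.

Entropies:
  H(A) = 2.3219 bits
  H(B) = 1.7606 bits
  H(C) = 0.6690 bits
  H(D) = 2.2635 bits

Ranking: A > D > B > C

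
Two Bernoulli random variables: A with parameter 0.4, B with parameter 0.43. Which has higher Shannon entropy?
B

For binary distributions, entropy is maximized at p=0.5 and decreases as p moves toward 0 or 1.

H(A) = H(0.4) = 0.9710 bits
H(B) = H(0.43) = 0.9858 bits

Distribution B (p=0.43) is closer to uniform (p=0.5), so it has higher entropy.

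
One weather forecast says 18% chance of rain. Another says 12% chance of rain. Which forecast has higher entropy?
18% forecast

Treat each forecast as a Bernoulli distribution. Binary entropy is maximized at p=0.5 and falls off symmetrically toward 0 or 1. The 18% forecast is closer to 50%, so it is more uncertain. H(18%) ≈ 0.680 bits, H(12%) ≈ 0.529 bits.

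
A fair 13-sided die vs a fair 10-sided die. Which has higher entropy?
13-sided die

Both are uniform distributions; for uniform over n outcomes, H = log₂(n). H(13-sided) = log₂(13) = 3.700 bits and H(10-sided) = log₂(10) = 3.322 bits. More outcomes in a uniform distribution means higher entropy.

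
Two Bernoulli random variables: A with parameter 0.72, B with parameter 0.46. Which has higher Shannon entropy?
B

For binary distributions, entropy is maximized at p=0.5 and decreases as p moves toward 0 or 1.

H(A) = H(0.72) = 0.8555 bits
H(B) = H(0.46) = 0.9954 bits

Distribution B (p=0.46) is closer to uniform (p=0.5), so it has higher entropy.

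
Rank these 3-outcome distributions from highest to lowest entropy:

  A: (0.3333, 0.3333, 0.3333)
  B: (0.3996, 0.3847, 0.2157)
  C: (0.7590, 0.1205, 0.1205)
A > B > C

Key insight: Entropy is maximized by uniform distributions and minimized by concentrated distributions.

- Uniform distributions have maximum entropy log₂(3) = 1.5850 bits
- The more "peaked" or concentrated a distribution, the lower its entropy

Entropies:
  H(A) = 1.5850 bits
  H(B) = 1.5363 bits
  H(C) = 1.0377 bits

Ranking: A > B > C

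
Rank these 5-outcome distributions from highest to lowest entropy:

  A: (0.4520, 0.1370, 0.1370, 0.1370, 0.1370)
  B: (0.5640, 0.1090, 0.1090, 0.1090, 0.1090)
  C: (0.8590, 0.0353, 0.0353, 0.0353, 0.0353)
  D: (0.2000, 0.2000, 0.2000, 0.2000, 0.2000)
D > A > B > C

Key insight: Entropy is maximized by uniform distributions and minimized by concentrated distributions.

Entropies:
  H(A) = 2.0893 bits
  H(B) = 1.8601 bits
  H(C) = 0.8689 bits
  H(D) = 2.3219 bits

Ranking: D > A > B > C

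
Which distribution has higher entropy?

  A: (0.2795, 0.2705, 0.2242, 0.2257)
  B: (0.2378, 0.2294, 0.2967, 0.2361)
A

Both distributions are close to uniform, making this a harder comparison.

H(A) = 1.9926 bits
H(B) = 1.9918 bits

The distribution closer to uniform has higher entropy.
Answer: A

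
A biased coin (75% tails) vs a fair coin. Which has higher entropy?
Fair coin

The fair coin is uniform (p=0.5), maximizing binary entropy at 1 bit. The biased coin has H(0.75) ≈ 0.811 bits — its outcome is more predictable, so its entropy is lower.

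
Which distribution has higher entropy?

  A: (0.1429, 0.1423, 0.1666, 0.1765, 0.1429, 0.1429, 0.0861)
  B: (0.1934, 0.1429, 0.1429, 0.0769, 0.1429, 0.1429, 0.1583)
A

Both distributions are close to uniform, making this a harder comparison.

H(A) = 2.7804 bits
H(B) = 2.7681 bits

The distribution closer to uniform has higher entropy.
Answer: A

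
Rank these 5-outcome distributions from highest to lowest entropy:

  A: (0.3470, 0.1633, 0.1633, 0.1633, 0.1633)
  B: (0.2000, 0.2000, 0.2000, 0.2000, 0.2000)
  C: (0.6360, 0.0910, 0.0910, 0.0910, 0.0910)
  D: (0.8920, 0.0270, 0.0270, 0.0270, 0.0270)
B > A > C > D

Key insight: Entropy is maximized by uniform distributions and minimized by concentrated distributions.

Entropies:
  H(A) = 2.2374 bits
  H(B) = 2.3219 bits
  H(C) = 1.6740 bits
  H(D) = 0.7099 bits

Ranking: B > A > C > D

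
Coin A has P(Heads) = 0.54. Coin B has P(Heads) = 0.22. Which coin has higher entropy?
A

For binary distributions, entropy is maximized at p=0.5 and decreases as p moves toward 0 or 1.

H(A) = H(0.54) = 0.9954 bits
H(B) = H(0.22) = 0.7602 bits

Distribution A (p=0.54) is closer to uniform (p=0.5), so it has higher entropy.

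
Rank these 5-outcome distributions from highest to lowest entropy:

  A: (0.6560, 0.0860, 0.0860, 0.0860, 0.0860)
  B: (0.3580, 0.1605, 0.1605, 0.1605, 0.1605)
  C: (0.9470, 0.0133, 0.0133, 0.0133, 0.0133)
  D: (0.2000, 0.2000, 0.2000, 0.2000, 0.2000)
D > B > A > C

Key insight: Entropy is maximized by uniform distributions and minimized by concentrated distributions.

Entropies:
  H(A) = 1.6166 bits
  H(B) = 2.2250 bits
  H(C) = 0.4050 bits
  H(D) = 2.3219 bits

Ranking: D > B > A > C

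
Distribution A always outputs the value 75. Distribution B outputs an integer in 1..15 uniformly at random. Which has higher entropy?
B

A is deterministic, so H(A) = 0. B is uniform over 15 outcomes, so H(B) = log₂(15) = 3.907 bits. Any distribution with genuine randomness has higher entropy than a deterministic one.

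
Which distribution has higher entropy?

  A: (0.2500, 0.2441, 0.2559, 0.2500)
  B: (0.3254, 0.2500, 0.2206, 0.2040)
A

Both distributions are close to uniform, making this a harder comparison.

H(A) = 1.9998 bits
H(B) = 1.9759 bits

The distribution closer to uniform has higher entropy.
Answer: A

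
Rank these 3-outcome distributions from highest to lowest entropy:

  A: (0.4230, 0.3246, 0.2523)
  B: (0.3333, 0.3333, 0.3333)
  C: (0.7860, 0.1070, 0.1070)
B > A > C

Key insight: Entropy is maximized by uniform distributions and minimized by concentrated distributions.

- Uniform distributions have maximum entropy log₂(3) = 1.5850 bits
- The more "peaked" or concentrated a distribution, the lower its entropy

Entropies:
  H(A) = 1.5533 bits
  H(B) = 1.5850 bits
  H(C) = 0.9631 bits

Ranking: B > A > C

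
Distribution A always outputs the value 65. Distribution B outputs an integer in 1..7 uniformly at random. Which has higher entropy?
B

A is deterministic, so H(A) = 0. B is uniform over 7 outcomes, so H(B) = log₂(7) = 2.807 bits. Any distribution with genuine randomness has higher entropy than a deterministic one.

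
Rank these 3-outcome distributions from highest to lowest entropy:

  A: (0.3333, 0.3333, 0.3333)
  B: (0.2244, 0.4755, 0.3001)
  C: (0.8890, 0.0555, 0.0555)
A > B > C

Key insight: Entropy is maximized by uniform distributions and minimized by concentrated distributions.

- Uniform distributions have maximum entropy log₂(3) = 1.5850 bits
- The more "peaked" or concentrated a distribution, the lower its entropy

Entropies:
  H(A) = 1.5850 bits
  H(B) = 1.5148 bits
  H(C) = 0.6139 bits

Ranking: A > B > C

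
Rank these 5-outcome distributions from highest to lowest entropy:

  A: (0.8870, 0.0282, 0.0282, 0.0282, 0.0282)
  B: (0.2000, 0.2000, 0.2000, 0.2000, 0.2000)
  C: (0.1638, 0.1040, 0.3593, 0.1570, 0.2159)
B > C > A

Key insight: Entropy is maximized by uniform distributions and minimized by concentrated distributions.

- Uniform distributions have maximum entropy log₂(5) = 2.3219 bits
- The more "peaked" or concentrated a distribution, the lower its entropy

Entropies:
  H(A) = 0.7349 bits
  H(B) = 2.3219 bits
  H(C) = 2.1946 bits

Ranking: B > C > A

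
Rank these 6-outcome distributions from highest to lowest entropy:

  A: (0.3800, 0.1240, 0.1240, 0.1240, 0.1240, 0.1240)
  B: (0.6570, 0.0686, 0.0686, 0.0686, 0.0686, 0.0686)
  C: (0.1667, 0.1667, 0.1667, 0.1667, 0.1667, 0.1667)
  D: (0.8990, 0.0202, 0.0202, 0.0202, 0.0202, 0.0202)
C > A > B > D

Key insight: Entropy is maximized by uniform distributions and minimized by concentrated distributions.

Entropies:
  H(A) = 2.3976 bits
  H(B) = 1.7241 bits
  H(C) = 2.5850 bits
  H(D) = 0.7067 bits

Ranking: C > A > B > D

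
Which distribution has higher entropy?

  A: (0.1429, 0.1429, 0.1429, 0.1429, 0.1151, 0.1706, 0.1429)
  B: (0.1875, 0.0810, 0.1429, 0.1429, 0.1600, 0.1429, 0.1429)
A

Both distributions are close to uniform, making this a harder comparison.

H(A) = 2.7995 bits
H(B) = 2.7738 bits

The distribution closer to uniform has higher entropy.
Answer: A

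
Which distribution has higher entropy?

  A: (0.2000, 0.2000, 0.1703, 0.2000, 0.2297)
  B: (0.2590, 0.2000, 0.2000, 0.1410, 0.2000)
A

Both distributions are close to uniform, making this a harder comparison.

H(A) = 2.3155 bits
H(B) = 2.2964 bits

The distribution closer to uniform has higher entropy.
Answer: A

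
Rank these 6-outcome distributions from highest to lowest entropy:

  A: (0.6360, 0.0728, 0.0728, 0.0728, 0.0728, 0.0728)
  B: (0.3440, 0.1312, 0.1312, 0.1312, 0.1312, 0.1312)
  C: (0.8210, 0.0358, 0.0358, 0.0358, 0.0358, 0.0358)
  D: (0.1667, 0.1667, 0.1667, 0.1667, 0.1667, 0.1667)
D > B > A > C

Key insight: Entropy is maximized by uniform distributions and minimized by concentrated distributions.

Entropies:
  H(A) = 1.7911 bits
  H(B) = 2.4518 bits
  H(C) = 1.0935 bits
  H(D) = 2.5850 bits

Ranking: D > B > A > C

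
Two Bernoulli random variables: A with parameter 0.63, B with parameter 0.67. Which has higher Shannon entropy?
A

For binary distributions, entropy is maximized at p=0.5 and decreases as p moves toward 0 or 1.

H(A) = H(0.63) = 0.9507 bits
H(B) = H(0.67) = 0.9149 bits

Distribution A (p=0.63) is closer to uniform (p=0.5), so it has higher entropy.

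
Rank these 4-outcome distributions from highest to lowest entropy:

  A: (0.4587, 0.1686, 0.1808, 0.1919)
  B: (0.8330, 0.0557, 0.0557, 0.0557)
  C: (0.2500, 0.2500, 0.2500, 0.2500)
C > A > B

Key insight: Entropy is maximized by uniform distributions and minimized by concentrated distributions.

- Uniform distributions have maximum entropy log₂(4) = 2.0000 bits
- The more "peaked" or concentrated a distribution, the lower its entropy

Entropies:
  H(A) = 1.8519 bits
  H(B) = 0.9155 bits
  H(C) = 2.0000 bits

Ranking: C > A > B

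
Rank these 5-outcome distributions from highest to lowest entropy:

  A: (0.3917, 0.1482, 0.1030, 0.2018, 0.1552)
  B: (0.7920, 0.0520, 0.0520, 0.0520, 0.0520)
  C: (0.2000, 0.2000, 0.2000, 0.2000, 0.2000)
C > A > B

Key insight: Entropy is maximized by uniform distributions and minimized by concentrated distributions.

- Uniform distributions have maximum entropy log₂(5) = 2.3219 bits
- The more "peaked" or concentrated a distribution, the lower its entropy

Entropies:
  H(A) = 2.1588 bits
  H(B) = 1.1536 bits
  H(C) = 2.3219 bits

Ranking: C > A > B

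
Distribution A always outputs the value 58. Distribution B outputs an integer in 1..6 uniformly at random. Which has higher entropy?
B

A is deterministic, so H(A) = 0. B is uniform over 6 outcomes, so H(B) = log₂(6) = 2.585 bits. Any distribution with genuine randomness has higher entropy than a deterministic one.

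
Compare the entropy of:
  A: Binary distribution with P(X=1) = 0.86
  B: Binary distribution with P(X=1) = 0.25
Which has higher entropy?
B

For binary distributions, entropy is maximized at p=0.5 and decreases as p moves toward 0 or 1.

H(A) = H(0.86) = 0.5842 bits
H(B) = H(0.25) = 0.8113 bits

Distribution B (p=0.25) is closer to uniform (p=0.5), so it has higher entropy.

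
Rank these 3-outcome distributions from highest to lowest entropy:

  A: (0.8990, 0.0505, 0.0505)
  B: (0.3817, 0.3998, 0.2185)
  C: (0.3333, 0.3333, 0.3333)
C > B > A

Key insight: Entropy is maximized by uniform distributions and minimized by concentrated distributions.

- Uniform distributions have maximum entropy log₂(3) = 1.5850 bits
- The more "peaked" or concentrated a distribution, the lower its entropy

Entropies:
  H(A) = 0.5732 bits
  H(B) = 1.5386 bits
  H(C) = 1.5850 bits

Ranking: C > B > A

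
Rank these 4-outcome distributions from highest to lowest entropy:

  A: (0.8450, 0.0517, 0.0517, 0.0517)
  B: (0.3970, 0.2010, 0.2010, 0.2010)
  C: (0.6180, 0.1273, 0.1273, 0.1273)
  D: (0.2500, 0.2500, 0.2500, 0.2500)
D > B > C > A

Key insight: Entropy is maximized by uniform distributions and minimized by concentrated distributions.

Entropies:
  H(A) = 0.8679 bits
  H(B) = 1.9249 bits
  H(C) = 1.5649 bits
  H(D) = 2.0000 bits

Ranking: D > B > C > A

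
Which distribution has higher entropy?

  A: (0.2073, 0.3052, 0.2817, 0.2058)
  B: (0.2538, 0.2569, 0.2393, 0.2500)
B

Both distributions are close to uniform, making this a harder comparison.

H(A) = 1.9774 bits
H(B) = 1.9995 bits

The distribution closer to uniform has higher entropy.
Answer: B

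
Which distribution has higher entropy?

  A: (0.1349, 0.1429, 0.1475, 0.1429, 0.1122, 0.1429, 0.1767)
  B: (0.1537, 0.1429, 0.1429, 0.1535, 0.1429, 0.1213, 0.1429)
B

Both distributions are close to uniform, making this a harder comparison.

H(A) = 2.7964 bits
H(B) = 2.8037 bits

The distribution closer to uniform has higher entropy.
Answer: B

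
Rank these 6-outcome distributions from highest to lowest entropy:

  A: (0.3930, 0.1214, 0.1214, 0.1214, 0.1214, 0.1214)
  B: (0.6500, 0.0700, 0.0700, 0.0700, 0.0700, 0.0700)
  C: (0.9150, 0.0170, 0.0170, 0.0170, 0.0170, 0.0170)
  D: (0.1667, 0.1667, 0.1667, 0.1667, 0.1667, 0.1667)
D > A > B > C

Key insight: Entropy is maximized by uniform distributions and minimized by concentrated distributions.

Entropies:
  H(A) = 2.3761 bits
  H(B) = 1.7467 bits
  H(C) = 0.6169 bits
  H(D) = 2.5850 bits

Ranking: D > A > B > C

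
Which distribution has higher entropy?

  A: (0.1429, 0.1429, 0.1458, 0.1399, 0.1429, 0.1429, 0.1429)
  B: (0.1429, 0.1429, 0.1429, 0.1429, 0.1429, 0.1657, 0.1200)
A

Both distributions are close to uniform, making this a harder comparison.

H(A) = 2.8073 bits
H(B) = 2.8021 bits

The distribution closer to uniform has higher entropy.
Answer: A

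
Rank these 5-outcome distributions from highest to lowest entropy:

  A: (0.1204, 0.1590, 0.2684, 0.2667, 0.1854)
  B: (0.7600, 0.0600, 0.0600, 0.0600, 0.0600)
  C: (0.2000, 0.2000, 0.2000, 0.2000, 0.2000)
C > A > B

Key insight: Entropy is maximized by uniform distributions and minimized by concentrated distributions.

- Uniform distributions have maximum entropy log₂(5) = 2.3219 bits
- The more "peaked" or concentrated a distribution, the lower its entropy

Entropies:
  H(A) = 2.2582 bits
  H(B) = 1.2750 bits
  H(C) = 2.3219 bits

Ranking: C > A > B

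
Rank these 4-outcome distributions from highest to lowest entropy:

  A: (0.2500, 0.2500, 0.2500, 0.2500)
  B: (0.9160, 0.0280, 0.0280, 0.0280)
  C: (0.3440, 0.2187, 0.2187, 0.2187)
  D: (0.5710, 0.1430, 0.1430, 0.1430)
A > C > D > B

Key insight: Entropy is maximized by uniform distributions and minimized by concentrated distributions.

Entropies:
  H(A) = 2.0000 bits
  H(B) = 0.5493 bits
  H(C) = 1.9683 bits
  H(D) = 1.6654 bits

Ranking: A > C > D > B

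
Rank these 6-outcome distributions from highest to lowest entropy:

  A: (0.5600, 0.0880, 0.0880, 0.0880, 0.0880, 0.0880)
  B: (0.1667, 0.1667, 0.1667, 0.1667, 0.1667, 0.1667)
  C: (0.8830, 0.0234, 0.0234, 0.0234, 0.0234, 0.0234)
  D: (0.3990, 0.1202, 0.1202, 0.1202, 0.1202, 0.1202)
B > D > A > C

Key insight: Entropy is maximized by uniform distributions and minimized by concentrated distributions.

Entropies:
  H(A) = 2.0112 bits
  H(B) = 2.5850 bits
  H(C) = 0.7923 bits
  H(D) = 2.3658 bits

Ranking: B > D > A > C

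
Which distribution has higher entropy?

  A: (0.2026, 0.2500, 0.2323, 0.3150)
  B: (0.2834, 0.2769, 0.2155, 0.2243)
B

Both distributions are close to uniform, making this a harder comparison.

H(A) = 1.9809 bits
H(B) = 1.9893 bits

The distribution closer to uniform has higher entropy.
Answer: B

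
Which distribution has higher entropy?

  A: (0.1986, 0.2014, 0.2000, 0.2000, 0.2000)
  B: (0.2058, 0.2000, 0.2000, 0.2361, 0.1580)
A

Both distributions are close to uniform, making this a harder comparison.

H(A) = 2.3219 bits
H(B) = 2.3105 bits

The distribution closer to uniform has higher entropy.
Answer: A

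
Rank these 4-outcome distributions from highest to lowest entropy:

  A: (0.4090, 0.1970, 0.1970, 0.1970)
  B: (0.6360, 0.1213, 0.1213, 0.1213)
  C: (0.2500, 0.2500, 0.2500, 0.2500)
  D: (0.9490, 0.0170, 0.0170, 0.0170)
C > A > B > D

Key insight: Entropy is maximized by uniform distributions and minimized by concentrated distributions.

Entropies:
  H(A) = 1.9127 bits
  H(B) = 1.5229 bits
  H(C) = 2.0000 bits
  H(D) = 0.3715 bits

Ranking: C > A > B > D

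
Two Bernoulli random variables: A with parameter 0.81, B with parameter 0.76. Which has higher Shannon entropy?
B

For binary distributions, entropy is maximized at p=0.5 and decreases as p moves toward 0 or 1.

H(A) = H(0.81) = 0.7015 bits
H(B) = H(0.76) = 0.7950 bits

Distribution B (p=0.76) is closer to uniform (p=0.5), so it has higher entropy.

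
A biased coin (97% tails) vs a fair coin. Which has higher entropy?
Fair coin

The fair coin is uniform (p=0.5), maximizing binary entropy at 1 bit. The biased coin has H(0.97) ≈ 0.194 bits — its outcome is more predictable, so its entropy is lower.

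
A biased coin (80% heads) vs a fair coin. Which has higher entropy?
Fair coin

The fair coin is uniform (p=0.5), maximizing binary entropy at 1 bit. The biased coin has H(0.80) ≈ 0.722 bits — its outcome is more predictable, so its entropy is lower.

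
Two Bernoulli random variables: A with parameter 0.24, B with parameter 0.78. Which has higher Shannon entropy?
A

For binary distributions, entropy is maximized at p=0.5 and decreases as p moves toward 0 or 1.

H(A) = H(0.24) = 0.7950 bits
H(B) = H(0.78) = 0.7602 bits

Distribution A (p=0.24) is closer to uniform (p=0.5), so it has higher entropy.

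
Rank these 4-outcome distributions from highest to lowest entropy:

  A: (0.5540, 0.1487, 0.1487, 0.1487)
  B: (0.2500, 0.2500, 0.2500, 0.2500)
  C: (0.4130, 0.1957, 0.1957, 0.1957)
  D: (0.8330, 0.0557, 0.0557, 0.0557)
B > C > A > D

Key insight: Entropy is maximized by uniform distributions and minimized by concentrated distributions.

Entropies:
  H(A) = 1.6985 bits
  H(B) = 2.0000 bits
  H(C) = 1.9084 bits
  H(D) = 0.9155 bits

Ranking: B > C > A > D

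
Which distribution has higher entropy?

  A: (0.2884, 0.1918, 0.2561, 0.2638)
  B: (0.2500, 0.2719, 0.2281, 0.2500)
B

Both distributions are close to uniform, making this a harder comparison.

H(A) = 1.9847 bits
H(B) = 1.9972 bits

The distribution closer to uniform has higher entropy.
Answer: B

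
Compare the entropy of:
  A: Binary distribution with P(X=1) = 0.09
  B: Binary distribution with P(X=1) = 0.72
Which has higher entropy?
B

For binary distributions, entropy is maximized at p=0.5 and decreases as p moves toward 0 or 1.

H(A) = H(0.09) = 0.4365 bits
H(B) = H(0.72) = 0.8555 bits

Distribution B (p=0.72) is closer to uniform (p=0.5), so it has higher entropy.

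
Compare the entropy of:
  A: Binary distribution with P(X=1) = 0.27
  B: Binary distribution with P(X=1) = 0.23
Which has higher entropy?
A

For binary distributions, entropy is maximized at p=0.5 and decreases as p moves toward 0 or 1.

H(A) = H(0.27) = 0.8415 bits
H(B) = H(0.23) = 0.7780 bits

Distribution A (p=0.27) is closer to uniform (p=0.5), so it has higher entropy.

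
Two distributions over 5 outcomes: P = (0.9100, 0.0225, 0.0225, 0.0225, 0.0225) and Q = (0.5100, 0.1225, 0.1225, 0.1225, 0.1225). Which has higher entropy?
Q

P is highly concentrated on one outcome (91%), making it nearly deterministic. Q spreads its mass more evenly (max 51%). The more spread-out distribution has higher entropy: H(P) ≈ 0.616 bits, H(Q) ≈ 1.980 bits.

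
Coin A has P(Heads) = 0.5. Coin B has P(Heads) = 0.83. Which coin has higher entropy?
A

For binary distributions, entropy is maximized at p=0.5 and decreases as p moves toward 0 or 1.

H(A) = H(0.5) = 1.0000 bits
H(B) = H(0.83) = 0.6577 bits

Distribution A (p=0.5) is closer to uniform (p=0.5), so it has higher entropy.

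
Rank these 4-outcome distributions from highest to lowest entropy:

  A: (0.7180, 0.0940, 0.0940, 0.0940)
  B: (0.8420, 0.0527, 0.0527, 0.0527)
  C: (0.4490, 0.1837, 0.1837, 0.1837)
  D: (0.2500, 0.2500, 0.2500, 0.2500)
D > C > A > B

Key insight: Entropy is maximized by uniform distributions and minimized by concentrated distributions.

Entropies:
  H(A) = 1.3051 bits
  H(B) = 0.8799 bits
  H(C) = 1.8658 bits
  H(D) = 2.0000 bits

Ranking: D > C > A > B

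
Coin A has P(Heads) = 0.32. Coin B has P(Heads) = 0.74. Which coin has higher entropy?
A

For binary distributions, entropy is maximized at p=0.5 and decreases as p moves toward 0 or 1.

H(A) = H(0.32) = 0.9044 bits
H(B) = H(0.74) = 0.8267 bits

Distribution A (p=0.32) is closer to uniform (p=0.5), so it has higher entropy.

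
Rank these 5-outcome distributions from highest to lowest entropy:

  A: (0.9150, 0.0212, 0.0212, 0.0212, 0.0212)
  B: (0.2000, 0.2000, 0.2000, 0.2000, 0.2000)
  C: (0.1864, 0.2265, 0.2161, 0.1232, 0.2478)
B > C > A

Key insight: Entropy is maximized by uniform distributions and minimized by concentrated distributions.

- Uniform distributions have maximum entropy log₂(5) = 2.3219 bits
- The more "peaked" or concentrated a distribution, the lower its entropy

Entropies:
  H(A) = 0.5896 bits
  H(B) = 2.3219 bits
  H(C) = 2.2856 bits

Ranking: B > C > A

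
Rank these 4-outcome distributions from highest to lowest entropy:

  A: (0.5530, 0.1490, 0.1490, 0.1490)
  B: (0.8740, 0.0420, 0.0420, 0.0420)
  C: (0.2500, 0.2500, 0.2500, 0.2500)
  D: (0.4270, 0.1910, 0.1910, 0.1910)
C > D > A > B

Key insight: Entropy is maximized by uniform distributions and minimized by concentrated distributions.

Entropies:
  H(A) = 1.7004 bits
  H(B) = 0.7461 bits
  H(C) = 2.0000 bits
  H(D) = 1.8928 bits

Ranking: C > D > A > B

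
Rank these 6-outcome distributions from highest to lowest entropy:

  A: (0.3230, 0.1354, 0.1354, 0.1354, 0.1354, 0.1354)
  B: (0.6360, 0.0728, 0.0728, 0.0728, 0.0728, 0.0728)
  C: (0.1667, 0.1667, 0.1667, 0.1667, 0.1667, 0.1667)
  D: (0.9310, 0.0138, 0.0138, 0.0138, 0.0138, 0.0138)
C > A > B > D

Key insight: Entropy is maximized by uniform distributions and minimized by concentrated distributions.

Entropies:
  H(A) = 2.4796 bits
  H(B) = 1.7911 bits
  H(C) = 2.5850 bits
  H(D) = 0.5224 bits

Ranking: C > A > B > D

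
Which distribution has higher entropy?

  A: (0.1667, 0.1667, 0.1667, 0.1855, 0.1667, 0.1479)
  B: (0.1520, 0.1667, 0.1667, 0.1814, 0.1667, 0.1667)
B

Both distributions are close to uniform, making this a harder comparison.

H(A) = 2.5819 bits
H(B) = 2.5831 bits

The distribution closer to uniform has higher entropy.
Answer: B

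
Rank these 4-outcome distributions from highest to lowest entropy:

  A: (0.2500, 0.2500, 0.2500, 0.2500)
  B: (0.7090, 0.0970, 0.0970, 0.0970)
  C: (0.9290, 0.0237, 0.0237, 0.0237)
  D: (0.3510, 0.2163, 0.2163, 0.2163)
A > D > B > C

Key insight: Entropy is maximized by uniform distributions and minimized by concentrated distributions.

Entropies:
  H(A) = 2.0000 bits
  H(B) = 1.3312 bits
  H(C) = 0.4822 bits
  H(D) = 1.9636 bits

Ranking: A > D > B > C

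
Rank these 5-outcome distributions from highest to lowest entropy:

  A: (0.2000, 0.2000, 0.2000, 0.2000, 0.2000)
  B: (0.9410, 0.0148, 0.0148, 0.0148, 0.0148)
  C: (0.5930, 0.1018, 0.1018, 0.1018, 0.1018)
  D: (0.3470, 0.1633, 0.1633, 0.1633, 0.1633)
A > D > C > B

Key insight: Entropy is maximized by uniform distributions and minimized by concentrated distributions.

Entropies:
  H(A) = 2.3219 bits
  H(B) = 0.4415 bits
  H(C) = 1.7889 bits
  H(D) = 2.2374 bits

Ranking: A > D > C > B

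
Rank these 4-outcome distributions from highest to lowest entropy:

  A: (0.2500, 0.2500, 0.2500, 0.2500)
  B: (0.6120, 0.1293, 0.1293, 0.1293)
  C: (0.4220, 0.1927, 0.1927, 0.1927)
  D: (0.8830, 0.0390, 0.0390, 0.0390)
A > C > B > D

Key insight: Entropy is maximized by uniform distributions and minimized by concentrated distributions.

Entropies:
  H(A) = 2.0000 bits
  H(B) = 1.5785 bits
  H(C) = 1.8985 bits
  H(D) = 0.7061 bits

Ranking: A > C > B > D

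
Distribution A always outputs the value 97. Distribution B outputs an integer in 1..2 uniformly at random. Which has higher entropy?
B

A is deterministic, so H(A) = 0. B is uniform over 2 outcomes, so H(B) = log₂(2) = 1.000 bits. Any distribution with genuine randomness has higher entropy than a deterministic one.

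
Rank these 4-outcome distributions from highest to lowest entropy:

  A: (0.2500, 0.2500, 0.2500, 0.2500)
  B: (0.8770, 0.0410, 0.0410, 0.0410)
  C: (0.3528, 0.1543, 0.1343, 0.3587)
A > C > B

Key insight: Entropy is maximized by uniform distributions and minimized by concentrated distributions.

- Uniform distributions have maximum entropy log₂(4) = 2.0000 bits
- The more "peaked" or concentrated a distribution, the lower its entropy

Entropies:
  H(A) = 2.0000 bits
  H(B) = 0.7329 bits
  H(C) = 1.8658 bits

Ranking: A > C > B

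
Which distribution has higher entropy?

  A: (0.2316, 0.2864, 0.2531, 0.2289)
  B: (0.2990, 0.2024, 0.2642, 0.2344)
A

Both distributions are close to uniform, making this a harder comparison.

H(A) = 1.9940 bits
H(B) = 1.9852 bits

The distribution closer to uniform has higher entropy.
Answer: A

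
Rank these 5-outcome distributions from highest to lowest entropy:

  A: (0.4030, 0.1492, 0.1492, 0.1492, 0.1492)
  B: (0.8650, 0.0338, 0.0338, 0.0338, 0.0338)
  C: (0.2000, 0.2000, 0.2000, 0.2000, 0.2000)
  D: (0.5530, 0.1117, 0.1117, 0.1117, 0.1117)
C > A > D > B

Key insight: Entropy is maximized by uniform distributions and minimized by concentrated distributions.

Entropies:
  H(A) = 2.1667 bits
  H(B) = 0.8410 bits
  H(C) = 2.3219 bits
  H(D) = 1.8859 bits

Ranking: C > A > D > B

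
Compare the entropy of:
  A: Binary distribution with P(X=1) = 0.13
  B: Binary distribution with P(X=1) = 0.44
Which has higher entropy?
B

For binary distributions, entropy is maximized at p=0.5 and decreases as p moves toward 0 or 1.

H(A) = H(0.13) = 0.5574 bits
H(B) = H(0.44) = 0.9896 bits

Distribution B (p=0.44) is closer to uniform (p=0.5), so it has higher entropy.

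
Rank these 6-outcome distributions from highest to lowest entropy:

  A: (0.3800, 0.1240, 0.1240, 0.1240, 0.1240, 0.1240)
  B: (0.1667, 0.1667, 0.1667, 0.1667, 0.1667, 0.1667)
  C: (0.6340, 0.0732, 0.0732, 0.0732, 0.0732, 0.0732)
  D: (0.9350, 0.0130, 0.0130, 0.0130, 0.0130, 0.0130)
B > A > C > D

Key insight: Entropy is maximized by uniform distributions and minimized by concentrated distributions.

Entropies:
  H(A) = 2.3976 bits
  H(B) = 2.5850 bits
  H(C) = 1.7974 bits
  H(D) = 0.4979 bits

Ranking: B > A > C > D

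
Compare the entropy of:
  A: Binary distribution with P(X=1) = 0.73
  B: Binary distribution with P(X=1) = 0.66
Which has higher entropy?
B

For binary distributions, entropy is maximized at p=0.5 and decreases as p moves toward 0 or 1.

H(A) = H(0.73) = 0.8415 bits
H(B) = H(0.66) = 0.9248 bits

Distribution B (p=0.66) is closer to uniform (p=0.5), so it has higher entropy.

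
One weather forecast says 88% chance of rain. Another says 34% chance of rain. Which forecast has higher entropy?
34% forecast

Treat each forecast as a Bernoulli distribution. Binary entropy is maximized at p=0.5 and falls off symmetrically toward 0 or 1. The 34% forecast is closer to 50%, so it is more uncertain. H(88%) ≈ 0.529 bits, H(34%) ≈ 0.925 bits.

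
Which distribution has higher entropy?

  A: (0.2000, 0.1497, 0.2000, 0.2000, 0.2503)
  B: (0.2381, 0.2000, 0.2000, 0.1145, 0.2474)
A

Both distributions are close to uniform, making this a harder comparison.

H(A) = 2.3035 bits
H(B) = 2.2783 bits

The distribution closer to uniform has higher entropy.
Answer: A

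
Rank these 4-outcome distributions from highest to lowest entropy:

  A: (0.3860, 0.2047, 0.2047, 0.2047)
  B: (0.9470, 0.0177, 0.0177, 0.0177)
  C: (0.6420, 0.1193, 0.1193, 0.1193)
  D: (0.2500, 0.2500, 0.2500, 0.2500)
D > A > C > B

Key insight: Entropy is maximized by uniform distributions and minimized by concentrated distributions.

Entropies:
  H(A) = 1.9353 bits
  H(B) = 0.3830 bits
  H(C) = 1.5084 bits
  H(D) = 2.0000 bits

Ranking: D > A > C > B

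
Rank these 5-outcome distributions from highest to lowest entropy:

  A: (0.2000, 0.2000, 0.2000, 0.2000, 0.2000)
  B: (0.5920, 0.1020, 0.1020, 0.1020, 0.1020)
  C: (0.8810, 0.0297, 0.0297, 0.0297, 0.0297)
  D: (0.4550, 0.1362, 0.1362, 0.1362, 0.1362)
A > D > B > C

Key insight: Entropy is maximized by uniform distributions and minimized by concentrated distributions.

Entropies:
  H(A) = 2.3219 bits
  H(B) = 1.7914 bits
  H(C) = 0.7645 bits
  H(D) = 2.0841 bits

Ranking: A > D > B > C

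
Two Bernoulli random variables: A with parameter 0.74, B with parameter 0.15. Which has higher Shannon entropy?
A

For binary distributions, entropy is maximized at p=0.5 and decreases as p moves toward 0 or 1.

H(A) = H(0.74) = 0.8267 bits
H(B) = H(0.15) = 0.6098 bits

Distribution A (p=0.74) is closer to uniform (p=0.5), so it has higher entropy.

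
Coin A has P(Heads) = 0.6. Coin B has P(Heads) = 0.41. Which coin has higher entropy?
B

For binary distributions, entropy is maximized at p=0.5 and decreases as p moves toward 0 or 1.

H(A) = H(0.6) = 0.9710 bits
H(B) = H(0.41) = 0.9765 bits

Distribution B (p=0.41) is closer to uniform (p=0.5), so it has higher entropy.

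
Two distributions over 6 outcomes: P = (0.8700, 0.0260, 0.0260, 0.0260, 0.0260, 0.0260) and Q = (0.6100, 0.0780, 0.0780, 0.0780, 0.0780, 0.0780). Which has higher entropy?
Q

P is highly concentrated on one outcome (87%), making it nearly deterministic. Q spreads its mass more evenly (max 61%). The more spread-out distribution has higher entropy: H(P) ≈ 0.859 bits, H(Q) ≈ 1.870 bits.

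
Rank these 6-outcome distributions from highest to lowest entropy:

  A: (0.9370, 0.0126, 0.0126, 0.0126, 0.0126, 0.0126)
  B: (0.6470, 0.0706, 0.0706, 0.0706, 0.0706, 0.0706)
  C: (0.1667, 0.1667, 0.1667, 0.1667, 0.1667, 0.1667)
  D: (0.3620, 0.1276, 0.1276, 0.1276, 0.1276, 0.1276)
C > D > B > A

Key insight: Entropy is maximized by uniform distributions and minimized by concentrated distributions.

Entropies:
  H(A) = 0.4855 bits
  H(B) = 1.7564 bits
  H(C) = 2.5850 bits
  H(D) = 2.4257 bits

Ranking: C > D > B > A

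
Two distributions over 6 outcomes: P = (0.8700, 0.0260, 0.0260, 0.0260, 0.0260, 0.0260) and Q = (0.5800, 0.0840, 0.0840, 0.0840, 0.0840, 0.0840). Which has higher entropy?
Q

P is highly concentrated on one outcome (87%), making it nearly deterministic. Q spreads its mass more evenly (max 58%). The more spread-out distribution has higher entropy: H(P) ≈ 0.859 bits, H(Q) ≈ 1.957 bits.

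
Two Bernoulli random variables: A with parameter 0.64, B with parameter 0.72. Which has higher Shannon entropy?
A

For binary distributions, entropy is maximized at p=0.5 and decreases as p moves toward 0 or 1.

H(A) = H(0.64) = 0.9427 bits
H(B) = H(0.72) = 0.8555 bits

Distribution A (p=0.64) is closer to uniform (p=0.5), so it has higher entropy.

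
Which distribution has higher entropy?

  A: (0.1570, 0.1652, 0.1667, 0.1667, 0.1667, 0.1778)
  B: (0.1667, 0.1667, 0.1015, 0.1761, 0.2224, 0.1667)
A

Both distributions are close to uniform, making this a harder comparison.

H(A) = 2.5840 bits
H(B) = 2.5511 bits

The distribution closer to uniform has higher entropy.
Answer: A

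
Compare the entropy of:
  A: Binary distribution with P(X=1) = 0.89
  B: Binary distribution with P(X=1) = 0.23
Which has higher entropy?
B

For binary distributions, entropy is maximized at p=0.5 and decreases as p moves toward 0 or 1.

H(A) = H(0.89) = 0.4999 bits
H(B) = H(0.23) = 0.7780 bits

Distribution B (p=0.23) is closer to uniform (p=0.5), so it has higher entropy.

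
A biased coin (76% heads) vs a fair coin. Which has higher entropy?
Fair coin

The fair coin is uniform (p=0.5), maximizing binary entropy at 1 bit. The biased coin has H(0.76) ≈ 0.795 bits — its outcome is more predictable, so its entropy is lower.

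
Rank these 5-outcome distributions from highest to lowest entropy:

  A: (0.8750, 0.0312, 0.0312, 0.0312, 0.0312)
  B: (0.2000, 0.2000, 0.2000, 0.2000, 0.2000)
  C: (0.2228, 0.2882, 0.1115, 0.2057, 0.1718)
B > C > A

Key insight: Entropy is maximized by uniform distributions and minimized by concentrated distributions.

- Uniform distributions have maximum entropy log₂(5) = 2.3219 bits
- The more "peaked" or concentrated a distribution, the lower its entropy

Entropies:
  H(A) = 0.7936 bits
  H(B) = 2.3219 bits
  H(C) = 2.2587 bits

Ranking: B > C > A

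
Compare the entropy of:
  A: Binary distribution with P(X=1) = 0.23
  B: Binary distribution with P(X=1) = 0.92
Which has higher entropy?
A

For binary distributions, entropy is maximized at p=0.5 and decreases as p moves toward 0 or 1.

H(A) = H(0.23) = 0.7780 bits
H(B) = H(0.92) = 0.4022 bits

Distribution A (p=0.23) is closer to uniform (p=0.5), so it has higher entropy.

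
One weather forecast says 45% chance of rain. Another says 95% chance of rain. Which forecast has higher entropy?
45% forecast

Treat each forecast as a Bernoulli distribution. Binary entropy is maximized at p=0.5 and falls off symmetrically toward 0 or 1. The 45% forecast is closer to 50%, so it is more uncertain. H(45%) ≈ 0.993 bits, H(95%) ≈ 0.286 bits.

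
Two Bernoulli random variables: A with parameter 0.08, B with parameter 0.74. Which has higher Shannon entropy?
B

For binary distributions, entropy is maximized at p=0.5 and decreases as p moves toward 0 or 1.

H(A) = H(0.08) = 0.4022 bits
H(B) = H(0.74) = 0.8267 bits

Distribution B (p=0.74) is closer to uniform (p=0.5), so it has higher entropy.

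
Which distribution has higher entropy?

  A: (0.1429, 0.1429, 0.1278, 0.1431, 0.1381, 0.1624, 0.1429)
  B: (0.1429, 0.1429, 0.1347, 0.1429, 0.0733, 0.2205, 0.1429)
A

Both distributions are close to uniform, making this a harder comparison.

H(A) = 2.8042 bits
H(B) = 2.7512 bits

The distribution closer to uniform has higher entropy.
Answer: A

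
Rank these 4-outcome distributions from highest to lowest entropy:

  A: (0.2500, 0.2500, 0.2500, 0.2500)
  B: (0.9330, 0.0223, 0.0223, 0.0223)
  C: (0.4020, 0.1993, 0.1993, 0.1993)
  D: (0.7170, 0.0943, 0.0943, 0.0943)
A > C > D > B

Key insight: Entropy is maximized by uniform distributions and minimized by concentrated distributions.

Entropies:
  H(A) = 2.0000 bits
  H(B) = 0.4608 bits
  H(C) = 1.9199 bits
  H(D) = 1.3081 bits

Ranking: A > C > D > B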